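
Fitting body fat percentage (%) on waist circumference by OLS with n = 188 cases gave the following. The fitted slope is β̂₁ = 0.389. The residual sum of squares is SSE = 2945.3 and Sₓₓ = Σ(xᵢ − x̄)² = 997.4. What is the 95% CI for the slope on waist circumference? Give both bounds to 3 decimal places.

MSE = SSE/(n − 2) = 2945.3/186 = 15.8349.
SE(β̂₁) = √(MSE/Sₓₓ) = √(15.8349/997.4) = 0.126001.
df = n − 2 = 186.
t* = t_{0.025, 186} = 1.9728.
Margin = t* × SE = 1.9728 × 0.126001 = 0.24857.
CI: 0.389 ± 0.24857 → (0.140, 0.638).
With 95% confidence, each one-unit increase in waist circumference is associated with a change of between 0.140 and 0.638 % in body fat percentage.

(0.140, 0.638)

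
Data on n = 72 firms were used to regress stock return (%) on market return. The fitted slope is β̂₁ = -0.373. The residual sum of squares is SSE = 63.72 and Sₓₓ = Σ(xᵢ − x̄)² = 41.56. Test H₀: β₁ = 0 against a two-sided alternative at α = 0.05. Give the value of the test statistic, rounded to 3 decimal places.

MSE = SSE/(n − 2) = 63.72/70 = 0.910286.
SE(β̂₁) = √(MSE/Sₓₓ) = √(0.910286/41.56) = 0.147996.
t = -0.373 / 0.147996 = -2.520.
df = n − 2 = 70.
Two-sided p ≈ 0.0140, which is < 0.05, so reject H₀.
There is evidence that market return is associated with stock return.

t = -2.520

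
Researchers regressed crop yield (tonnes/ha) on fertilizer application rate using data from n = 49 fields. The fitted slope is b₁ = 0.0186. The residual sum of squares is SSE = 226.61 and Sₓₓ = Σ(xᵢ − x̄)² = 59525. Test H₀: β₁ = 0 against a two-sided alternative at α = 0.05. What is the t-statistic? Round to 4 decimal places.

MSE = SSE/(n − 2) = 226.61/47 = 4.82149.
SE(b₁) = √(MSE/Sₓₓ) = √(4.82149/59525) = 0.00899997.
t = 0.0186 / 0.00899997 = 2.0667.
df = n − 2 = 47.
Two-sided p ≈ 0.0443, which is < 0.05, so reject H₀.
There is evidence that fertilizer application rate is associated with crop yield.

t = 2.0667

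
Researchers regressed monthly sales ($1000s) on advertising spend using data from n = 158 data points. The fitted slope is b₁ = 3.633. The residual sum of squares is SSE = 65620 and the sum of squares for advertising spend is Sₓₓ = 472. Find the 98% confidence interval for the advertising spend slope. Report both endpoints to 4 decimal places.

(1.4141, 5.8519)

MSE = SSE/(n − 2) = 65620/156 = 420.641.
SE(b₁) = √(MSE/Sₓₓ) = √(420.641/472) = 0.944028.
df = n − 2 = 156.
t* = t_{0.01, 156} = 2.350489.
Margin = t* × SE = 2.350489 × 0.944028 = 2.218927.
CI: 3.633 ± 2.218927 → (1.4141, 5.8519).
With 98% confidence, each one-unit increase in advertising spend is associated with a change of between 1.4141 and 5.8519 $1000s in monthly sales.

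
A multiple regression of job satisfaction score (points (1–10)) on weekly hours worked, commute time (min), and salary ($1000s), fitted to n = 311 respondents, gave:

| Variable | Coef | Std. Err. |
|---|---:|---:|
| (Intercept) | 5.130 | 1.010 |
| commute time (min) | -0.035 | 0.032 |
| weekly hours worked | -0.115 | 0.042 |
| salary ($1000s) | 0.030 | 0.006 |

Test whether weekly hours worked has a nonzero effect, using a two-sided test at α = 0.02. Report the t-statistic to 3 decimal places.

t = -2.738

Read off: b = -0.115, SE = 0.042 for weekly hours worked.
H₀: β₁ = 0 vs H₁: β₁ ≠ 0.
t = -0.115 / 0.042 = -2.738.
df = n − k − 1 = 311 − 3 − 1 = 307.
Two-sided p ≈ 0.0065, which is < 0.02, so reject H₀.
There is evidence that weekly hours worked is associated with job satisfaction score, holding the other predictors fixed.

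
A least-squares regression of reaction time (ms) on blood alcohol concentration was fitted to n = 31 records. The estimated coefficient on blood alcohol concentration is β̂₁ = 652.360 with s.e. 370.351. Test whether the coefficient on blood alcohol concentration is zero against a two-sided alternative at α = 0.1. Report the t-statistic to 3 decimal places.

H₀: β₁ = 0 vs H₁: β₁ ≠ 0.
t = (β̂₁ − β₁⁰)/SE = 652.360 / 370.351 = 1.761.
df = n − 2 = 31 − 2 = 29.
Two-sided p ≈ 0.0887, which is < 0.1, so reject H₀.
There is evidence that blood alcohol concentration is associated with reaction time.

t = 1.761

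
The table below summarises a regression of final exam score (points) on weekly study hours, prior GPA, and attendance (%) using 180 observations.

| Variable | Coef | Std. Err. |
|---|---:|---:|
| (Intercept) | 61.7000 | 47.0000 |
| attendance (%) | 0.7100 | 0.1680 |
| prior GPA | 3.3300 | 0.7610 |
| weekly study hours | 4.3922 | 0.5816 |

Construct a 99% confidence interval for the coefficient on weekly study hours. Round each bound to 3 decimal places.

(2.878, 5.907)

Read off: b = 4.3922, SE = 0.5816 for weekly study hours.
df = n − k − 1 = 180 − 3 − 1 = 176.
t* = t_{0.005, 176} = 2.604052.
Margin = t* × SE = 2.604052 × 0.5816 = 1.51452.
CI: 4.3922 ± 1.51452 → (2.878, 5.907).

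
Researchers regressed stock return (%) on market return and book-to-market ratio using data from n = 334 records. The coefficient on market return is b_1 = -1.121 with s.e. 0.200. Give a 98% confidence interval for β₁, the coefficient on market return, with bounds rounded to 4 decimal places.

df = n − k − 1 = 334 − 2 − 1 = 331.
t* = t_{0.01, 331} = 2.337666.
Margin = t* × SE = 2.337666 × 0.200 = 0.467533.
CI: -1.121 ± 0.467533 → (-1.5885, -0.6535).
With 98% confidence, each one-unit increase in market return is associated with a change of between -1.5885 and -0.6535 % in stock return, holding the other predictors fixed.

(-1.5885, -0.6535)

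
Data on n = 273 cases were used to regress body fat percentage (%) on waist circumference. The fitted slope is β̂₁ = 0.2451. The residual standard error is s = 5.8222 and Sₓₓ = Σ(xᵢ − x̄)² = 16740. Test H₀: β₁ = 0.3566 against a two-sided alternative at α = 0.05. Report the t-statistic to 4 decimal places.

SE(β̂₁) = s/√Sₓₓ = 5.8222/√16740 = 0.0449997.
t = (0.2451 − 0.3566) / 0.0449997 = -2.4778.
df = n − 2 = 271.
Two-sided p ≈ 0.0138, which is < 0.05, so reject H₀.
There is evidence that the true slope on waist circumference differs from 0.3566 % per unit.

t = -2.4778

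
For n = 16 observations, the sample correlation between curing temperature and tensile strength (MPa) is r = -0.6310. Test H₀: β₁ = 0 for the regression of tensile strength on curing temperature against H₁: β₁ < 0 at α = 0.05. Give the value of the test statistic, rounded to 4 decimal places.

t = r·√(n − 2)/√(1 − r²) = -0.6310·√14/√0.601839 = -3.0434.
df = n − 2 = 14.
One-sided p ≈ 0.0044, which is < 0.05, so reject H₀.
There is evidence of a linear association between curing temperature and tensile strength.

t = -3.0434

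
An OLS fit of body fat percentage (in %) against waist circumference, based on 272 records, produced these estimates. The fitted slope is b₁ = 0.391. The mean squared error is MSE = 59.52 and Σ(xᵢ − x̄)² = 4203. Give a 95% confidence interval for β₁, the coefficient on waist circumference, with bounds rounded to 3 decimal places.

(0.157, 0.625)

SE(b₁) = √(MSE/Sₓₓ) = √(59.52/4203) = 0.119001.
df = n − 2 = 270.
t* = t_{0.025, 270} = 1.968789.
Margin = t* × SE = 1.968789 × 0.119001 = 0.23429.
CI: 0.391 ± 0.23429 → (0.157, 0.625).
With 95% confidence, each one-unit increase in waist circumference is associated with a change of between 0.157 and 0.625 % in body fat percentage.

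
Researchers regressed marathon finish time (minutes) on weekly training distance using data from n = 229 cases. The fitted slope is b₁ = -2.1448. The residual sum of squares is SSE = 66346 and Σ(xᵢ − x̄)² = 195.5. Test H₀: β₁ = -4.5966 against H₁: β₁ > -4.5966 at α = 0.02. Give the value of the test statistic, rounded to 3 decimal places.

t = 2.005

MSE = SSE/(n − 2) = 66346/227 = 292.273.
SE(b₁) = √(MSE/Sₓₓ) = √(292.273/195.5) = 1.2227.
t = (-2.1448 − (-4.5966)) / 1.2227 = 2.005.
df = n − 2 = 227.
One-sided p ≈ 0.0231, which is ≥ 0.02, so fail to reject H₀.
The data do not give significant evidence that the true slope on weekly training distance exceeds -4.5966 minutes per unit.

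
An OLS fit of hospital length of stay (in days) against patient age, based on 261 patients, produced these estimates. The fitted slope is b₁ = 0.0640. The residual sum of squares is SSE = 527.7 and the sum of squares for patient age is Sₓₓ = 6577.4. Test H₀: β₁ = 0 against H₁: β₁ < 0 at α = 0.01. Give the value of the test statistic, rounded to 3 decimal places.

MSE = SSE/(n − 2) = 527.7/259 = 2.03745.
SE(b₁) = √(MSE/Sₓₓ) = √(2.03745/6577.4) = 0.0176002.
t = 0.0640 / 0.0176002 = 3.636.
df = n − 2 = 259.
One-sided p ≈ 0.9998, which is ≥ 0.01, so fail to reject H₀.
The data do not give significant evidence that the true slope on patient age is negative.

t = 3.636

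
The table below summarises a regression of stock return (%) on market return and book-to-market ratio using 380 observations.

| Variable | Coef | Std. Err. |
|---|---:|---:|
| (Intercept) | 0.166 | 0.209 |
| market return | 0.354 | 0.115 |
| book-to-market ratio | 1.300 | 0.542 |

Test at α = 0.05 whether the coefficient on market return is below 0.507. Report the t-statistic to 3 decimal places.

t = -1.330

Read off: b = 0.354, SE = 0.115 for market return.
H₀: β₁ = 0.507 vs H₁: β₁ < 0.507.
t = (0.354 − 0.507) / 0.115 = -1.330.
df = n − k − 1 = 380 − 2 − 1 = 377.
One-sided p ≈ 0.0921, which is ≥ 0.05, so fail to reject H₀.
The data do not give significant evidence that the true slope on market return is below 0.507 % per unit, holding the other predictors fixed.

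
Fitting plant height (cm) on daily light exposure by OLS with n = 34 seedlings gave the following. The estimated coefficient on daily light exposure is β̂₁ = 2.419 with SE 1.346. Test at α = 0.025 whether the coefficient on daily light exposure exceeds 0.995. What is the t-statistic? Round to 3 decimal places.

H₀: β₁ = 0.995 vs H₁: β₁ > 0.995.
t = (β̂₁ − β₁⁰)/SE = (2.419 − 0.995) / 1.346 = 1.058.
df = n − 2 = 34 − 2 = 32.
One-sided p ≈ 0.1490, which is ≥ 0.025, so fail to reject H₀.
The data do not give significant evidence that the true slope on daily light exposure exceeds 0.995 cm per unit.

t = 1.058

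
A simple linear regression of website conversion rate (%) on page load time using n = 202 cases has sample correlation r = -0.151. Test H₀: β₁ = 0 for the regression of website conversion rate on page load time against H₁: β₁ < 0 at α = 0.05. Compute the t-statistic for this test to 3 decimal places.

t = r·√(n − 2)/√(1 − r²) = -0.151·√200/√0.977199 = -2.160.
df = n − 2 = 200.
One-sided p ≈ 0.0160, which is < 0.05, so reject H₀.
There is evidence of a linear association between page load time and website conversion rate.

t = -2.160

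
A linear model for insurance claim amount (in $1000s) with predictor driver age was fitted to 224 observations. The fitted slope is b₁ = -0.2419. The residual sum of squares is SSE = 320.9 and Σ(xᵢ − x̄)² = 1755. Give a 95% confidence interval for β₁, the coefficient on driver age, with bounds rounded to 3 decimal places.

(-0.298, -0.185)

MSE = SSE/(n − 2) = 320.9/222 = 1.4455.
SE(b₁) = √(MSE/Sₓₓ) = √(1.4455/1755) = 0.0286992.
df = n − 2 = 222.
t* = t_{0.025, 222} = 1.970707.
Margin = t* × SE = 1.970707 × 0.0286992 = 0.05656.
CI: -0.2419 ± 0.05656 → (-0.298, -0.185).
With 95% confidence, each one-unit increase in driver age is associated with a change of between -0.298 and -0.185 $1000s in insurance claim amount.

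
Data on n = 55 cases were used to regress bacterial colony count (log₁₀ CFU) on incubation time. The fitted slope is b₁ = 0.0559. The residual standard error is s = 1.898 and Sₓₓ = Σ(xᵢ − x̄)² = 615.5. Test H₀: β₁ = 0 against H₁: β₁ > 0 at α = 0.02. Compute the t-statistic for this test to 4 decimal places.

t = 0.7307

SE(b₁) = s/√Sₓₓ = 1.898/√615.5 = 0.0765037.
t = 0.0559 / 0.0765037 = 0.7307.
df = n − 2 = 53.
One-sided p ≈ 0.2341, which is ≥ 0.02, so fail to reject H₀.
The data do not give significant evidence that the true slope on incubation time is positive.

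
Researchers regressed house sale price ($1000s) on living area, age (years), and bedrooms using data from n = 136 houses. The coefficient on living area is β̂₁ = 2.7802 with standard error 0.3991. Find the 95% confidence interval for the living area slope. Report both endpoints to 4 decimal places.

df = n − k − 1 = 136 − 3 − 1 = 132.
t* = t_{0.025, 132} = 1.978099.
Margin = t* × SE = 1.978099 × 0.3991 = 0.789459.
CI: 2.7802 ± 0.789459 → (1.9907, 3.5697).
With 95% confidence, each one-unit increase in living area is associated with a change of between 1.9907 and 3.5697 $1000s in house sale price, holding the other predictors fixed.

(1.9907, 3.5697)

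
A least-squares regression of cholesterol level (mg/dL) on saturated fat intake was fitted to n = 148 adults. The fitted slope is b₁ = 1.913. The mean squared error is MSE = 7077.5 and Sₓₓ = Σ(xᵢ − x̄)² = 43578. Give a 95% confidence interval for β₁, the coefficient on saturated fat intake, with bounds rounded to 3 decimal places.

SE(b₁) = √(MSE/Sₓₓ) = √(7077.5/43578) = 0.403001.
df = n − 2 = 146.
t* = t_{0.025, 146} = 1.976346.
Margin = t* × SE = 1.976346 × 0.403001 = 0.79647.
CI: 1.913 ± 0.79647 → (1.117, 2.709).
With 95% confidence, each one-unit increase in saturated fat intake is associated with a change of between 1.117 and 2.709 mg/dL in cholesterol level.

(1.117, 2.709)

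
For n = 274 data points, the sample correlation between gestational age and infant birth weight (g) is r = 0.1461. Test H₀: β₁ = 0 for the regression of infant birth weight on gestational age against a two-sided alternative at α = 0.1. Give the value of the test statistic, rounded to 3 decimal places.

t = r·√(n − 2)/√(1 − r²) = 0.1461·√272/√0.978655 = 2.436.
df = n − 2 = 272.
Two-sided p ≈ 0.0155, which is < 0.1, so reject H₀.
There is evidence of a linear association between gestational age and infant birth weight.

t = 2.436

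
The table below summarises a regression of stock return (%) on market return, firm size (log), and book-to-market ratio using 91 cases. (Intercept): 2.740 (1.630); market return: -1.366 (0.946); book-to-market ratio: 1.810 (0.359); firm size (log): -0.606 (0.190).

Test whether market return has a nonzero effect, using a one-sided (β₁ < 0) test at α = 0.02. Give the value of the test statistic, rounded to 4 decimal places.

Read off: b = -1.366, SE = 0.946 for market return.
H₀: β₁ = 0 vs H₁: β₁ < 0.
t = -1.366 / 0.946 = -1.4440.
df = n − k − 1 = 91 − 3 − 1 = 87.
One-sided p ≈ 0.0762, which is ≥ 0.02, so fail to reject H₀.
The data do not give significant evidence that the true slope on market return is negative, holding the other predictors fixed.

t = -1.4440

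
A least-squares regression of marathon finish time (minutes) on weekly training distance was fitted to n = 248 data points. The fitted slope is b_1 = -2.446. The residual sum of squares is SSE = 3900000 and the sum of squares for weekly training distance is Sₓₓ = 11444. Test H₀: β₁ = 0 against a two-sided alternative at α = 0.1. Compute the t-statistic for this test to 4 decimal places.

MSE = SSE/(n − 2) = 3900000/246 = 15853.7.
SE(b_1) = √(MSE/Sₓₓ) = √(15853.7/11444) = 1.177.
t = -2.446 / 1.177 = -2.0782.
df = n − 2 = 246.
Two-sided p ≈ 0.0387, which is < 0.1, so reject H₀.
There is evidence that weekly training distance is associated with marathon finish time.

t = -2.0782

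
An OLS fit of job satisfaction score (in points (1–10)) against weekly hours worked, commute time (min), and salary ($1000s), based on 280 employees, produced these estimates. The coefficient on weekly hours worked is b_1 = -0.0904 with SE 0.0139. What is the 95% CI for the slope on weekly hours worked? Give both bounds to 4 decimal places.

(-0.1178, -0.0630)

df = n − k − 1 = 280 − 3 − 1 = 276.
t* = t_{0.025, 276} = 1.968596.
Margin = t* × SE = 1.968596 × 0.0139 = 0.027363.
CI: -0.0904 ± 0.027363 → (-0.1178, -0.0630).
With 95% confidence, each one-unit increase in weekly hours worked is associated with a change of between -0.1178 and -0.0630 points (1–10) in job satisfaction score, holding the other predictors fixed.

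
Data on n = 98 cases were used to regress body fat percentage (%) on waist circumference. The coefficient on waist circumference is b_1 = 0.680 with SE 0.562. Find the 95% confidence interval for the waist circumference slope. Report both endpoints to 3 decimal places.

(-0.436, 1.796)

df = n − 2 = 98 − 2 = 96.
t* = t_{0.025, 96} = 1.984984.
Margin = t* × SE = 1.984984 × 0.562 = 1.11556.
CI: 0.680 ± 1.11556 → (-0.436, 1.796).
With 95% confidence, each one-unit increase in waist circumference is associated with a change of between -0.436 and 1.796 % in body fat percentage.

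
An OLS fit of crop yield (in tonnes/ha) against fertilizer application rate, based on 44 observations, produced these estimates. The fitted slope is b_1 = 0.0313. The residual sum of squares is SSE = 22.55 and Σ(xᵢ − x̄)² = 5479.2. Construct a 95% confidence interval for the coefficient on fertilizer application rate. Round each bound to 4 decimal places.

MSE = SSE/(n − 2) = 22.55/42 = 0.536905.
SE(b_1) = √(MSE/Sₓₓ) = √(0.536905/5479.2) = 0.00989897.
df = n − 2 = 42.
t* = t_{0.025, 42} = 2.018082.
Margin = t* × SE = 2.018082 × 0.00989897 = 0.019977.
CI: 0.0313 ± 0.019977 → (0.0113, 0.0513).
With 95% confidence, each one-unit increase in fertilizer application rate is associated with a change of between 0.0113 and 0.0513 tonnes/ha in crop yield.

(0.0113, 0.0513)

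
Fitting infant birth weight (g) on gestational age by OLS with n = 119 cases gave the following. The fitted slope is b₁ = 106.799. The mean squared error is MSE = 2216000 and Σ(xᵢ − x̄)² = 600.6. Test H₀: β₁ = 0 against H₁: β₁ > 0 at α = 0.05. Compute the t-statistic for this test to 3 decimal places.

t = 1.758

SE(b₁) = √(MSE/Sₓₓ) = √(2.216e+06/600.6) = 60.7424.
t = 106.799 / 60.7424 = 1.758.
df = n − 2 = 117.
One-sided p ≈ 0.0407, which is < 0.05, so reject H₀.
There is evidence that the true slope on gestational age is positive.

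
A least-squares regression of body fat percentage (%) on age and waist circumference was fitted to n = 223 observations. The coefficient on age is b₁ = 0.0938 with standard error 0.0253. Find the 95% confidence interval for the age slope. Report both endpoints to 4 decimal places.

df = n − k − 1 = 223 − 2 − 1 = 220.
t* = t_{0.025, 220} = 1.970806.
Margin = t* × SE = 1.970806 × 0.0253 = 0.049861.
CI: 0.0938 ± 0.049861 → (0.0439, 0.1437).
With 95% confidence, each one-unit increase in age is associated with a change of between 0.0439 and 0.1437 % in body fat percentage, holding the other predictors fixed.

(0.0439, 0.1437)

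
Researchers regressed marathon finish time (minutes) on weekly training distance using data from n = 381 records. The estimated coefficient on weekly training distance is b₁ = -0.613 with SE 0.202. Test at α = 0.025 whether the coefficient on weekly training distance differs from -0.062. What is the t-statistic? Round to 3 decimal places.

t = -2.728

H₀: β₁ = -0.062 vs H₁: β₁ ≠ -0.062.
t = (b₁ − β₁⁰)/SE = (-0.613 − (-0.062)) / 0.202 = -2.728.
df = n − 2 = 381 − 2 = 379.
Two-sided p ≈ 0.0067, which is < 0.025, so reject H₀.
There is evidence that the true slope on weekly training distance differs from -0.062 minutes per unit.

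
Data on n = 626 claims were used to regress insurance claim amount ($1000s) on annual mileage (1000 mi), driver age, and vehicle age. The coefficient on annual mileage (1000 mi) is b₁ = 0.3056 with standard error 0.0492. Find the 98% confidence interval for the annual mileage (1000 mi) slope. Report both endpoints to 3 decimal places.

(0.191, 0.420)

df = n − k − 1 = 626 − 3 − 1 = 622.
t* = t_{0.01, 622} = 2.332358.
Margin = t* × SE = 2.332358 × 0.0492 = 0.11475.
CI: 0.3056 ± 0.11475 → (0.191, 0.420).
With 98% confidence, each one-unit increase in annual mileage (1000 mi) is associated with a change of between 0.191 and 0.420 $1000s in insurance claim amount, holding the other predictors fixed.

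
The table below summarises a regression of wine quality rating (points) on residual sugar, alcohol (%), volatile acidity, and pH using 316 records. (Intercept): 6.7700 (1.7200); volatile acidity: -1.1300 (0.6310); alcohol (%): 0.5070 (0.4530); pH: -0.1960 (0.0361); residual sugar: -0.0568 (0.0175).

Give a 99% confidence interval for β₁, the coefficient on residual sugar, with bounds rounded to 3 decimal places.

Read off: b = -0.0568, SE = 0.0175 for residual sugar.
df = n − k − 1 = 316 − 4 − 1 = 311.
t* = t_{0.005, 311} = 2.59173.
Margin = t* × SE = 2.59173 × 0.0175 = 0.04536.
CI: -0.0568 ± 0.04536 → (-0.102, -0.011).

(-0.102, -0.011)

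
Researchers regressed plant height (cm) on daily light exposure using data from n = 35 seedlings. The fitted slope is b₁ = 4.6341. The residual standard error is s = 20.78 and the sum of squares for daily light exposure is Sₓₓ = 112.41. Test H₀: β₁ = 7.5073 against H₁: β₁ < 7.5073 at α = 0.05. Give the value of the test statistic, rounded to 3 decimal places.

SE(b₁) = s/√Sₓₓ = 20.78/√112.41 = 1.95994.
t = (4.6341 − 7.5073) / 1.95994 = -1.466.
df = n − 2 = 33.
One-sided p ≈ 0.0761, which is ≥ 0.05, so fail to reject H₀.
The data do not give significant evidence that the true slope on daily light exposure is below 7.5073 cm per unit.

t = -1.466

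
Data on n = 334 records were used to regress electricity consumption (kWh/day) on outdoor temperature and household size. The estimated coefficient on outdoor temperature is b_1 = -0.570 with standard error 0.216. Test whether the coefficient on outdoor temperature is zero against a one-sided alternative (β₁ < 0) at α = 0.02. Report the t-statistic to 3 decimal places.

H₀: β₁ = 0 vs H₁: β₁ < 0.
t = (b_1 − β₁⁰)/SE = -0.570 / 0.216 = -2.639.
df = n − k − 1 = 334 − 2 − 1 = 331.
One-sided p ≈ 0.0044, which is < 0.02, so reject H₀.
There is evidence that the true slope on outdoor temperature is negative, holding the other predictors fixed.

t = -2.639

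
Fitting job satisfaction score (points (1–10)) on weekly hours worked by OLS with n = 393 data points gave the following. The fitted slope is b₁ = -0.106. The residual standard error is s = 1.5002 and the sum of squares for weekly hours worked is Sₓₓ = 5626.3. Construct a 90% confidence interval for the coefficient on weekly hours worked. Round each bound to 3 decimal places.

(-0.139, -0.073)

SE(b₁) = s/√Sₓₓ = 1.5002/√5626.3 = 0.0200004.
df = n − 2 = 391.
t* = t_{0.05, 391} = 1.64876.
Margin = t* × SE = 1.64876 × 0.0200004 = 0.03298.
CI: -0.106 ± 0.03298 → (-0.139, -0.073).
With 90% confidence, each one-unit increase in weekly hours worked is associated with a change of between -0.139 and -0.073 points (1–10) in job satisfaction score.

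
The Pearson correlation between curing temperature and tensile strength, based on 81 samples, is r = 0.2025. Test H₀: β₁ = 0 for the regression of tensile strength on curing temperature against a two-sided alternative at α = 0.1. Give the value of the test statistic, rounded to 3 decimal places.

t = r·√(n − 2)/√(1 − r²) = 0.2025·√79/√0.958994 = 1.838.
df = n − 2 = 79.
Two-sided p ≈ 0.0698, which is < 0.1, so reject H₀.
There is evidence of a linear association between curing temperature and tensile strength.

t = 1.838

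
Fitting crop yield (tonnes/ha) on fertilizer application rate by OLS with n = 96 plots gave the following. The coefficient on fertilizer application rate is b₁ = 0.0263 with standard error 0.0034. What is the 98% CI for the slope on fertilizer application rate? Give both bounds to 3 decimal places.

(0.018, 0.034)

df = n − 2 = 96 − 2 = 94.
t* = t_{0.01, 94} = 2.366674.
Margin = t* × SE = 2.366674 × 0.0034 = 0.00805.
CI: 0.0263 ± 0.00805 → (0.018, 0.034).
With 98% confidence, each one-unit increase in fertilizer application rate is associated with a change of between 0.018 and 0.034 tonnes/ha in crop yield.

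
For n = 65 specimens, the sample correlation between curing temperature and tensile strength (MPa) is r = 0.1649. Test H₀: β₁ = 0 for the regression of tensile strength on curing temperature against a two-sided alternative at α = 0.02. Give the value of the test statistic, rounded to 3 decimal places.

t = 1.327

t = r·√(n − 2)/√(1 − r²) = 0.1649·√63/√0.972808 = 1.327.
df = n − 2 = 63.
Two-sided p ≈ 0.1893, which is ≥ 0.02, so fail to reject H₀.
The data do not give significant evidence of a linear association between curing temperature and tensile strength.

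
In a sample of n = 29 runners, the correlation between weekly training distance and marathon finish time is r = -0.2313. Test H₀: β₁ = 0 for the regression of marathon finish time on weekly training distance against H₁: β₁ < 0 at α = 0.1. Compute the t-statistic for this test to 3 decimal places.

t = -1.235

t = r·√(n − 2)/√(1 − r²) = -0.2313·√27/√0.9465 = -1.235.
df = n − 2 = 27.
One-sided p ≈ 0.1137, which is ≥ 0.1, so fail to reject H₀.
The data do not give significant evidence of a linear association between weekly training distance and marathon finish time.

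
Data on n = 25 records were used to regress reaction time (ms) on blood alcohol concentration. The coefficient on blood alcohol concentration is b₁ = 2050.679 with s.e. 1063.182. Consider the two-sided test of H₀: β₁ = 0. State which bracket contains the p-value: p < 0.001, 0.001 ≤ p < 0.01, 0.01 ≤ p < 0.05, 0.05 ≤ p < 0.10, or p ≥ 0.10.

0.05 ≤ p < 0.10

t = 2050.679 / 1063.182 = 1.929.
df = n − 2 = 25 − 2 = 23.
Two-sided p = 2·P(T_{23} > |t|) ≈ 0.0662.
So 0.05 ≤ p < 0.10.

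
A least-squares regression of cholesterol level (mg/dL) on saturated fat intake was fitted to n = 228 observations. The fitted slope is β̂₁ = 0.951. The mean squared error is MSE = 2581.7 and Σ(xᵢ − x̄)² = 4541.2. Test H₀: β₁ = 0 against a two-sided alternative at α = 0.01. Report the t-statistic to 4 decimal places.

SE(β̂₁) = √(MSE/Sₓₓ) = √(2581.7/4541.2) = 0.753993.
t = 0.951 / 0.753993 = 1.2613.
df = n − 2 = 226.
Two-sided p ≈ 0.2085, which is ≥ 0.01, so fail to reject H₀.
The data do not give significant evidence of an association between saturated fat intake and cholesterol level.

t = 1.2613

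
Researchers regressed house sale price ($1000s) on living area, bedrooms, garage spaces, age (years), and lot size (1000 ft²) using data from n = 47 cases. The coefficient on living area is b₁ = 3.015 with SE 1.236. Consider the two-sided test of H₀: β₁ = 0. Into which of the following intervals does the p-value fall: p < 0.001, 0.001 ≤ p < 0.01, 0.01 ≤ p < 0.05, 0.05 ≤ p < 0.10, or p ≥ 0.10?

t = 3.015 / 1.236 = 2.439.
df = n − k − 1 = 47 − 5 − 1 = 41.
Two-sided p = 2·P(T_{41} > |t|) ≈ 0.0191.
So 0.01 ≤ p < 0.05.

0.01 ≤ p < 0.05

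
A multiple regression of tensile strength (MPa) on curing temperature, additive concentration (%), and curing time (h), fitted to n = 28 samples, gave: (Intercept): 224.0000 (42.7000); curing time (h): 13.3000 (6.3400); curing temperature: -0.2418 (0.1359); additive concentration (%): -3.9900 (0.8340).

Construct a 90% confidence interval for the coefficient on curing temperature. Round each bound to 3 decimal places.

(-0.474, -0.009)

Read off: b = -0.2418, SE = 0.1359 for curing temperature.
df = n − k − 1 = 28 − 3 − 1 = 24.
t* = t_{0.05, 24} = 1.710882.
Margin = t* × SE = 1.710882 × 0.1359 = 0.23251.
CI: -0.2418 ± 0.23251 → (-0.474, -0.009).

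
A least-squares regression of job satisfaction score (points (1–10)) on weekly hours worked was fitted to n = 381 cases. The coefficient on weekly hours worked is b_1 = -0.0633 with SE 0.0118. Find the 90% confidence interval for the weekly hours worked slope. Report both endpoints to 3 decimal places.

(-0.083, -0.044)

df = n − 2 = 381 − 2 = 379.
t* = t_{0.05, 379} = 1.648884.
Margin = t* × SE = 1.648884 × 0.0118 = 0.01946.
CI: -0.0633 ± 0.01946 → (-0.083, -0.044).
With 90% confidence, each one-unit increase in weekly hours worked is associated with a change of between -0.083 and -0.044 points (1–10) in job satisfaction score.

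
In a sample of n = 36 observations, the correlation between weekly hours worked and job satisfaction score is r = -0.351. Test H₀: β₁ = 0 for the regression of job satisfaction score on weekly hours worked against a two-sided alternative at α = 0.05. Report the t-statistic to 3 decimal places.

t = -2.186

t = r·√(n − 2)/√(1 − r²) = -0.351·√34/√0.876799 = -2.186.
df = n − 2 = 34.
Two-sided p ≈ 0.0358, which is < 0.05, so reject H₀.
There is evidence of a linear association between weekly hours worked and job satisfaction score.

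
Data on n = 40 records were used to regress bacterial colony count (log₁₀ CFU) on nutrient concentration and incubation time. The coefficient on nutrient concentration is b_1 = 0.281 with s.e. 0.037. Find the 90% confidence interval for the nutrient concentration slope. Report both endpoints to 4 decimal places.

(0.2186, 0.3434)

df = n − k − 1 = 40 − 2 − 1 = 37.
t* = t_{0.05, 37} = 1.687094.
Margin = t* × SE = 1.687094 × 0.037 = 0.062422.
CI: 0.281 ± 0.062422 → (0.2186, 0.3434).
With 90% confidence, each one-unit increase in nutrient concentration is associated with a change of between 0.2186 and 0.3434 log₁₀ CFU in bacterial colony count, holding the other predictors fixed.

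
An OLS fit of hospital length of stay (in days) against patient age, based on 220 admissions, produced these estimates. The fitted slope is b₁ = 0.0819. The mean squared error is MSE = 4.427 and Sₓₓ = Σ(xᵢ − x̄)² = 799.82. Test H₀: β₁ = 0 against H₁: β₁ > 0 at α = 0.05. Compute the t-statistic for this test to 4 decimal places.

SE(b₁) = √(MSE/Sₓₓ) = √(4.427/799.82) = 0.0743975.
t = 0.0819 / 0.0743975 = 1.1008.
df = n − 2 = 218.
One-sided p ≈ 0.1361, which is ≥ 0.05, so fail to reject H₀.
The data do not give significant evidence that the true slope on patient age is positive.

t = 1.1008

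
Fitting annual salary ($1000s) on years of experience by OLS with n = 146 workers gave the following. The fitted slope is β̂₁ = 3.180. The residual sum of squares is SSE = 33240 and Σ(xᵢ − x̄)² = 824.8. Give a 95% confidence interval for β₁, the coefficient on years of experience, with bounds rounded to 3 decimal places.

(2.134, 4.226)

MSE = SSE/(n − 2) = 33240/144 = 230.833.
SE(β̂₁) = √(MSE/Sₓₓ) = √(230.833/824.8) = 0.529023.
df = n − 2 = 144.
t* = t_{0.025, 144} = 1.976575.
Margin = t* × SE = 1.976575 × 0.529023 = 1.04565.
CI: 3.180 ± 1.04565 → (2.134, 4.226).
With 95% confidence, each one-unit increase in years of experience is associated with a change of between 2.134 and 4.226 $1000s in annual salary.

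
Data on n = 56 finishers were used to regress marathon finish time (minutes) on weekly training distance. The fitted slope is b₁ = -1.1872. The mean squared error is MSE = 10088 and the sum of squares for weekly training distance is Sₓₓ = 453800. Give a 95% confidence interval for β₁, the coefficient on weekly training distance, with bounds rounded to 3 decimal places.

(-1.486, -0.888)

SE(b₁) = √(MSE/Sₓₓ) = √(10088/453800) = 0.149097.
df = n − 2 = 54.
t* = t_{0.025, 54} = 2.004879.
Margin = t* × SE = 2.004879 × 0.149097 = 0.29892.
CI: -1.1872 ± 0.29892 → (-1.486, -0.888).
With 95% confidence, each one-unit increase in weekly training distance is associated with a change of between -1.486 and -0.888 minutes in marathon finish time.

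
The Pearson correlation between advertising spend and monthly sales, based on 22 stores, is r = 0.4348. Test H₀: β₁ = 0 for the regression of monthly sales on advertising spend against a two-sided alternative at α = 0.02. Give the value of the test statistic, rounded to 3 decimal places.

t = 2.159

t = r·√(n − 2)/√(1 − r²) = 0.4348·√20/√0.810949 = 2.159.
df = n − 2 = 20.
Two-sided p ≈ 0.0432, which is ≥ 0.02, so fail to reject H₀.
The data do not give significant evidence of a linear association between advertising spend and monthly sales.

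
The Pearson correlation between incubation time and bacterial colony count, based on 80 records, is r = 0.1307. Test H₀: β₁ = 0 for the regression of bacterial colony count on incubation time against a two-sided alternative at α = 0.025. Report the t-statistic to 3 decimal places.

t = r·√(n − 2)/√(1 − r²) = 0.1307·√78/√0.982918 = 1.164.
df = n − 2 = 78.
Two-sided p ≈ 0.2479, which is ≥ 0.025, so fail to reject H₀.
The data do not give significant evidence of a linear association between incubation time and bacterial colony count.

t = 1.164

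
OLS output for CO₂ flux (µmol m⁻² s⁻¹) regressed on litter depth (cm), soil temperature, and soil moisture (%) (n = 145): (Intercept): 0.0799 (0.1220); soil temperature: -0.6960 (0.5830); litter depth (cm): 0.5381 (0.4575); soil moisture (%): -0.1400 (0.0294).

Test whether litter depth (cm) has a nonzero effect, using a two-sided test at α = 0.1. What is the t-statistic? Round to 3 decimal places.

Read off: b = 0.5381, SE = 0.4575 for litter depth (cm).
H₀: β₁ = 0 vs H₁: β₁ ≠ 0.
t = 0.5381 / 0.4575 = 1.176.
df = n − k − 1 = 145 − 3 − 1 = 141.
Two-sided p ≈ 0.2415, which is ≥ 0.1, so fail to reject H₀.
The data do not give significant evidence of an association between litter depth (cm) and CO₂ flux, after adjusting for the other predictors.

t = 1.176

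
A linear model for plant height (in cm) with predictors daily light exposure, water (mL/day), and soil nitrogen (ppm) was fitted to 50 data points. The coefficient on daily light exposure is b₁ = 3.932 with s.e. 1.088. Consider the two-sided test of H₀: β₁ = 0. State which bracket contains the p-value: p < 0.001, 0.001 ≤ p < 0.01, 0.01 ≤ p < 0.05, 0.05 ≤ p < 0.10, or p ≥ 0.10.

t = 3.932 / 1.088 = 3.614.
df = n − k − 1 = 50 − 3 − 1 = 46.
Two-sided p = 2·P(T_{46} > |t|) ≈ 0.0007.
So p < 0.001.

p < 0.001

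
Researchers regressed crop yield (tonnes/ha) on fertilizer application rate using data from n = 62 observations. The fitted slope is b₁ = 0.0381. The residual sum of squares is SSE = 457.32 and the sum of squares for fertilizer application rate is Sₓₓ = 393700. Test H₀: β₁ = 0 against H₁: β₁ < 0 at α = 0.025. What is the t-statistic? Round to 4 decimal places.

MSE = SSE/(n − 2) = 457.32/60 = 7.622.
SE(b₁) = √(MSE/Sₓₓ) = √(7.622/393700) = 0.00439999.
t = 0.0381 / 0.00439999 = 8.6591.
df = n − 2 = 60.
One-sided p ≈ 1.0000, which is ≥ 0.025, so fail to reject H₀.
The data do not give significant evidence that the true slope on fertilizer application rate is negative.

t = 8.6591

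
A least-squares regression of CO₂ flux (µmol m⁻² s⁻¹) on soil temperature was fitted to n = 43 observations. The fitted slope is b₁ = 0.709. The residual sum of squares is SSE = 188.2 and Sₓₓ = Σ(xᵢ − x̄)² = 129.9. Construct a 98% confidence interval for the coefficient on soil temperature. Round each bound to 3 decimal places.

(0.254, 1.164)

MSE = SSE/(n − 2) = 188.2/41 = 4.59024.
SE(b₁) = √(MSE/Sₓₓ) = √(4.59024/129.9) = 0.187981.
df = n − 2 = 41.
t* = t_{0.01, 41} = 2.420803.
Margin = t* × SE = 2.420803 × 0.187981 = 0.45506.
CI: 0.709 ± 0.45506 → (0.254, 1.164).
With 98% confidence, each one-unit increase in soil temperature is associated with a change of between 0.254 and 1.164 µmol m⁻² s⁻¹ in CO₂ flux.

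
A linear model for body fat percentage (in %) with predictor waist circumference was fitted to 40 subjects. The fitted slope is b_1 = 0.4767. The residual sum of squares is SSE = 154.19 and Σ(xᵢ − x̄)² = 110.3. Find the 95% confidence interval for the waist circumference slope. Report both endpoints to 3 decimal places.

MSE = SSE/(n − 2) = 154.19/38 = 4.05763.
SE(b_1) = √(MSE/Sₓₓ) = √(4.05763/110.3) = 0.1918.
df = n − 2 = 38.
t* = t_{0.025, 38} = 2.024394.
Margin = t* × SE = 2.024394 × 0.1918 = 0.38828.
CI: 0.4767 ± 0.38828 → (0.088, 0.865).
With 95% confidence, each one-unit increase in waist circumference is associated with a change of between 0.088 and 0.865 % in body fat percentage.

(0.088, 0.865)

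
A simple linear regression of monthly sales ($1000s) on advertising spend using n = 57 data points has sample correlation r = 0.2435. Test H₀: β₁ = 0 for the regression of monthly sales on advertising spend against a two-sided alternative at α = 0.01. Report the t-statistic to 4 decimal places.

t = 1.8619

t = r·√(n − 2)/√(1 − r²) = 0.2435·√55/√0.940708 = 1.8619.
df = n − 2 = 55.
Two-sided p ≈ 0.0680, which is ≥ 0.01, so fail to reject H₀.
The data do not give significant evidence of a linear association between advertising spend and monthly sales.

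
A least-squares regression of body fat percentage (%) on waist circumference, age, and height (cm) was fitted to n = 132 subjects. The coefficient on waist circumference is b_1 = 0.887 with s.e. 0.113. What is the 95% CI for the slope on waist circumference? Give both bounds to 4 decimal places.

df = n − k − 1 = 132 − 3 − 1 = 128.
t* = t_{0.025, 128} = 1.978671.
Margin = t* × SE = 1.978671 × 0.113 = 0.223590.
CI: 0.887 ± 0.223590 → (0.6634, 1.1106).
With 95% confidence, each one-unit increase in waist circumference is associated with a change of between 0.6634 and 1.1106 % in body fat percentage, holding the other predictors fixed.

(0.6634, 1.1106)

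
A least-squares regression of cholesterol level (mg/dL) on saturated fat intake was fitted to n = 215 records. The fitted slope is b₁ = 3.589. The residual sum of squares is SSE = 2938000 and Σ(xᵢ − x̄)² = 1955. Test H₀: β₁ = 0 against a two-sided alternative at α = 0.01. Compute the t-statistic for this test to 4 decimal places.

t = 1.3512

MSE = SSE/(n − 2) = 2938000/213 = 13793.4.
SE(b₁) = √(MSE/Sₓₓ) = √(13793.4/1955) = 2.65621.
t = 3.589 / 2.65621 = 1.3512.
df = n − 2 = 213.
Two-sided p ≈ 0.1781, which is ≥ 0.01, so fail to reject H₀.
The data do not give significant evidence of an association between saturated fat intake and cholesterol level.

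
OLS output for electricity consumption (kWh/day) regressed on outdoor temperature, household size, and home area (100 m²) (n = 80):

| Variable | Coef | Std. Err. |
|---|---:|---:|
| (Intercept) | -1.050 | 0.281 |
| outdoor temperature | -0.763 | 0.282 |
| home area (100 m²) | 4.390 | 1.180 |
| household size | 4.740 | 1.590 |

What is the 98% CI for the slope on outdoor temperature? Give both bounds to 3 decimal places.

(-1.433, -0.093)

Read off: b = -0.763, SE = 0.282 for outdoor temperature.
df = n − k − 1 = 80 − 3 − 1 = 76.
t* = t_{0.01, 76} = 2.37642.
Margin = t* × SE = 2.37642 × 0.282 = 0.67015.
CI: -0.763 ± 0.67015 → (-1.433, -0.093).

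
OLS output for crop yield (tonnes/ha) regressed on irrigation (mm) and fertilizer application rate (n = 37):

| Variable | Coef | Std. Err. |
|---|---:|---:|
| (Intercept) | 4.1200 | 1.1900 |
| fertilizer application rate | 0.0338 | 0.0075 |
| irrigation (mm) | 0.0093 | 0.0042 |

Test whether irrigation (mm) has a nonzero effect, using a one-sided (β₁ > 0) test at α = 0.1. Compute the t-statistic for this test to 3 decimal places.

t = 2.214

Read off: b = 0.0093, SE = 0.0042 for irrigation (mm).
H₀: β₁ = 0 vs H₁: β₁ > 0.
t = 0.0093 / 0.0042 = 2.214.
df = n − k − 1 = 37 − 2 − 1 = 34.
One-sided p ≈ 0.0168, which is < 0.1, so reject H₀.
There is evidence that the true slope on irrigation (mm) is positive, holding the other predictors fixed.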